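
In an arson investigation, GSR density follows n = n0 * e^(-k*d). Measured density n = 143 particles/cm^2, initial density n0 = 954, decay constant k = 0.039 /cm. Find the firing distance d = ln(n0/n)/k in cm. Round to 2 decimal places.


GSR distance calculation:
n0/n = 954 / 143 = 6.671329
ln(n0/n) = 1.897819
d = 1.897819 / 0.039 = 48.66 cm

48.66


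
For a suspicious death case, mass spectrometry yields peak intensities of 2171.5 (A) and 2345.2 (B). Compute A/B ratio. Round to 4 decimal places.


Spectral peak ratio:
Peak A = 2171.5 counts
Peak B = 2345.2 counts
Ratio = 2171.5 / 2345.2 = 0.9259

0.9259


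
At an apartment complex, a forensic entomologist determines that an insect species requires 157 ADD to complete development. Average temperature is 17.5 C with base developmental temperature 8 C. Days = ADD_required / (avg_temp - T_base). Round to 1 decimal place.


Insect development time:
Effective temperature = avg_temp - T_base = 17.5 - 8 = 9.5 C
Days = ADD / effective_temp = 157 / 9.5 = 16.5 days

16.5


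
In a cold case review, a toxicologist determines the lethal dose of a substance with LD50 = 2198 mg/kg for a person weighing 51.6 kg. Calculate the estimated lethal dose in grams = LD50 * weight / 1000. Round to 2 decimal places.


Lethal dose calculation:
Lethal dose = LD50 * body_weight / 1000
= 2198 * 51.6 / 1000
= 113416.8 / 1000
= 113.42 g

113.42


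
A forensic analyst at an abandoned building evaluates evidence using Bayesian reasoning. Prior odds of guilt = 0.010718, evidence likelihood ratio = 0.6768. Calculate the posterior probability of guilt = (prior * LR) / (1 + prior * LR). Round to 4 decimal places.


Bayesian evidence evaluation:
Posterior odds = prior_odds * LR = 0.010718 * 0.6768 = 0.007253942
Posterior probability = posterior_odds / (1 + posterior_odds)
= 0.007253942 / (1 + 0.007253942)
= 0.007253942 / 1.007253942
= 0.0072

0.0072


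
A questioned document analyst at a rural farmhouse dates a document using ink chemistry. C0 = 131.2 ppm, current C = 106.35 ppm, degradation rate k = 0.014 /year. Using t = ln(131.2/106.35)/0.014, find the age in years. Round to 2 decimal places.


Document age estimation:
C0/C = 131.2 / 106.35 = 1.233662
ln(C0/C) = 0.209987
t = 0.209987 / 0.014 = 15.00 years

15.00


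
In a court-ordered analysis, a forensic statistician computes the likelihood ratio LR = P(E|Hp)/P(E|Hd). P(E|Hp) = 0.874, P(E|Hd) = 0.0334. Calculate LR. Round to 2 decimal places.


Likelihood ratio calculation:
LR = P(E|Hp) / P(E|Hd)
LR = 0.874 / 0.0334
LR = 26.17

26.17


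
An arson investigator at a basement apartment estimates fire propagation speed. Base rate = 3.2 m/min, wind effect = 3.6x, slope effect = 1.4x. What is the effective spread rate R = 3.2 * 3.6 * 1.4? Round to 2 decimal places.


Fire spread rate calculation:
R = R0 * wind_factor * slope_factor
= 3.2 * 3.6 * 1.4
= 11.52 * 1.4
= 16.13 m/min

16.13


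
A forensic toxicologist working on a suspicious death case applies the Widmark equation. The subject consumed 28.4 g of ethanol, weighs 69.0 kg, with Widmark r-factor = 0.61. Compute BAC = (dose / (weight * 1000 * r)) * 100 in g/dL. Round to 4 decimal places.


Applying the Widmark formula:
BAC = (dose_g / (body_wt * 1000 * r)) * 100
Denominator = 69.0 * 1000 * 0.61 = 42090
BAC = (28.4 / 42090) * 100
BAC = 0.0675 g/dL

0.0675


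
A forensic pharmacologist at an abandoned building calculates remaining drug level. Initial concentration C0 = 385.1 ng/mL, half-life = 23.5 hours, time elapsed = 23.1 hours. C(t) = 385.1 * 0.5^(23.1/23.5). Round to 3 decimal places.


Drug concentration decay:
Number of half-lives = t / t_half = 23.1 / 23.5 = 0.982979
Decay factor = 0.5^0.982979 = 0.50593396
C(t) = 385.1 * 0.50593396 = 194.835 ng/mL

194.835


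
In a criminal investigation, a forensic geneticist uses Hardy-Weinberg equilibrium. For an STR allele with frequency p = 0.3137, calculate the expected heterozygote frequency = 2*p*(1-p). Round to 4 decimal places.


Hardy-Weinberg heterozygote frequency:
q = 1 - p = 1 - 0.3137 = 0.6863
2pq = 2 * 0.3137 * 0.6863 = 0.4306

0.4306


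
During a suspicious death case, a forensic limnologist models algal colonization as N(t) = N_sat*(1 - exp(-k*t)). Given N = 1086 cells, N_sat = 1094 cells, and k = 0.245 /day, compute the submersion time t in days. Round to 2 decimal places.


PMSI from diatom colonization curve:
N / N_sat = 1086 / 1094 = 0.992687
1 - N/N_sat = 0.007313
ln(1 - N/N_sat) = -4.918102
t = -ln(1 - N/N_sat) / k = -(-4.918102) / 0.245 = 20.07 days

20.07


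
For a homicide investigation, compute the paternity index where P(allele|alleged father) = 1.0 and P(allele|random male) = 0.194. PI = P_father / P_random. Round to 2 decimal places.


Paternity Index calculation:
PI = P(allele|father) / P(allele|random)
PI = 1.0 / 0.194
PI = 5.15

5.15


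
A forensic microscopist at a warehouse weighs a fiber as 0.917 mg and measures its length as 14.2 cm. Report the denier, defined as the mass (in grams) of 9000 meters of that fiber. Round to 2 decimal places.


Denier calculation:
Mass in grams = 0.917 mg / 1000 = 0.000917 g
Length in meters = 14.2 cm / 100 = 0.142 m
Linear density = mass / length = 0.000917 / 0.142 = 0.00645775 g/m
Denier = (g/m) * 9000 = 0.00645775 * 9000 = 58.12

58.12


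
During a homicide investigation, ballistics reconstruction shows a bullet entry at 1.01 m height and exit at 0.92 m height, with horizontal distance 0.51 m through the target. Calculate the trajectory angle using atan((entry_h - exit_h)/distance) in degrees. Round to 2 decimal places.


Bullet trajectory angle:
Height difference = 1.01 - 0.92 = 0.09 m
angle = atan(0.09 / 0.51)
angle = atan(0.176471)
angle = 10.01 degrees

10.01


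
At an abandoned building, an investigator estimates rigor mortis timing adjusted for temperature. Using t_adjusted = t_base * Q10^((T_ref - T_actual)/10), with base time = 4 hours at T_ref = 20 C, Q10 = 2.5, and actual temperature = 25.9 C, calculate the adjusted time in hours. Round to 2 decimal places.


Rigor mortis time adjustment:
Exponent = (T_ref - T_actual) / 10 = (20 - 25.9) / 10 = -0.59
Q10 factor = 2.5^-0.59 = 0.58239
t_adjusted = 4 * 0.58239 = 2.33 hours

2.33


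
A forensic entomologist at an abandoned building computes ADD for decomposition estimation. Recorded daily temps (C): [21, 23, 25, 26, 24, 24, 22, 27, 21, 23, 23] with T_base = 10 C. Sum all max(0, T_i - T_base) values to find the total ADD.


Computing ADD day by day:
Day 1: max(0, 21 - 10) = 11
Day 2: max(0, 23 - 10) = 13
Day 3: max(0, 25 - 10) = 15
Day 4: max(0, 26 - 10) = 16
Day 5: max(0, 24 - 10) = 14
Day 6: max(0, 24 - 10) = 14
Day 7: max(0, 22 - 10) = 12
Day 8: max(0, 27 - 10) = 17
Day 9: max(0, 21 - 10) = 11
Day 10: max(0, 23 - 10) = 13
Day 11: max(0, 23 - 10) = 13
Total ADD = 149

149


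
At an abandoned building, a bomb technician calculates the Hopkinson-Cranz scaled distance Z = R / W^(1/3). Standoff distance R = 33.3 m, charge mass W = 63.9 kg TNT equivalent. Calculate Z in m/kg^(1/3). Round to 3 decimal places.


Scaled distance calculation:
W^(1/3) = 63.9^(1/3) = 3.997916
Z = R / W^(1/3) = 33.3 / 3.997916
Z = 8.329 m/kg^(1/3)

8.329


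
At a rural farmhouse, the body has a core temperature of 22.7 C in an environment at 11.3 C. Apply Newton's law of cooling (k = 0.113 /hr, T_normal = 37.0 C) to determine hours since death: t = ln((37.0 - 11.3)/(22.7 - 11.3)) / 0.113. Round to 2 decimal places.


Using Newton's law of cooling:
t = ln((T_normal - T_ambient) / (T_body - T_ambient)) / k
T_normal - T_ambient = 25.7
T_body - T_ambient = 11.4
Ratio = 2.254386
ln(ratio) = 0.812878
t = 0.812878 / 0.113 = 7.19 hours

7.19


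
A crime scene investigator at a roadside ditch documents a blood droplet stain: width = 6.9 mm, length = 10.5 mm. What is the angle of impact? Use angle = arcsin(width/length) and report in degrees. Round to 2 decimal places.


Blood spatter impact angle calculation:
width / length = 6.9 / 10.5 = 0.657143
angle = arcsin(0.657143)
angle = 41.08 degrees

41.08


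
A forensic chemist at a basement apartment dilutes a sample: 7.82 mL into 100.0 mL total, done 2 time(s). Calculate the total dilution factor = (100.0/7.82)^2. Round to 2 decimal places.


Dilution factor calculation:
Single dilution = V_total / V_sample = 100.0 / 7.82 ≈ 12.787724
Number of dilutions = 2
Total DF = (100.0 / 7.82)^2 (full precision, rounded at the end) = 163.53

163.53


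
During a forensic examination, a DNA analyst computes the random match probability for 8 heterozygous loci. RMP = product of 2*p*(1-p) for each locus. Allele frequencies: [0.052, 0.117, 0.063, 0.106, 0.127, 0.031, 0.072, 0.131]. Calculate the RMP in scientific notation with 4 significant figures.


Computing RMP for 8 loci:
Locus 1: 2 * 0.052 * 0.948 = 0.098592
Locus 2: 2 * 0.117 * 0.883 = 0.206622
Locus 3: 2 * 0.063 * 0.937 = 0.118062
Locus 4: 2 * 0.106 * 0.894 = 0.189528
Locus 5: 2 * 0.127 * 0.873 = 0.221742
Locus 6: 2 * 0.031 * 0.969 = 0.060078
Locus 7: 2 * 0.072 * 0.928 = 0.133632
Locus 8: 2 * 0.131 * 0.869 = 0.227678
RMP = 1.848e-07

1.848e-07


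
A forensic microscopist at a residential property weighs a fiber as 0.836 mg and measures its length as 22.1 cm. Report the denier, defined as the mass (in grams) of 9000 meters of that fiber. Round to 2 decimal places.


Denier calculation:
Mass in grams = 0.836 mg / 1000 = 0.000836 g
Length in meters = 22.1 cm / 100 = 0.221 m
Linear density = mass / length = 0.000836 / 0.221 = 0.00378281 g/m
Denier = (g/m) * 9000 = 0.00378281 * 9000 = 34.05

34.05


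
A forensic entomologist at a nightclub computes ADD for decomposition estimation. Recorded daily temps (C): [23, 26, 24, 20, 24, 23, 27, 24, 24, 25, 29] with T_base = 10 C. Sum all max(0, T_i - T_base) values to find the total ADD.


Computing ADD day by day:
Day 1: max(0, 23 - 10) = 13
Day 2: max(0, 26 - 10) = 16
Day 3: max(0, 24 - 10) = 14
Day 4: max(0, 20 - 10) = 10
Day 5: max(0, 24 - 10) = 14
Day 6: max(0, 23 - 10) = 13
Day 7: max(0, 27 - 10) = 17
Day 8: max(0, 24 - 10) = 14
Day 9: max(0, 24 - 10) = 14
Day 10: max(0, 25 - 10) = 15
Day 11: max(0, 29 - 10) = 19
Total ADD = 159

159


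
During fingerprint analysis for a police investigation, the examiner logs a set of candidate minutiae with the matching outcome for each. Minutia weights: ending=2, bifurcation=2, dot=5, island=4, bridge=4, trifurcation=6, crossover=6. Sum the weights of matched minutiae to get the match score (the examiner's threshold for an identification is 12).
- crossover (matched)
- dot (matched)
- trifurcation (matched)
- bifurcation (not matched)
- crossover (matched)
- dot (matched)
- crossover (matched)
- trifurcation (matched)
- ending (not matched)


Weighted minutiae match score:
  crossover: matched, +6 (running total 6)
  dot: matched, +5 (running total 11)
  trifurcation: matched, +6 (running total 17)
  bifurcation: not matched, +0
  crossover: matched, +6 (running total 23)
  dot: matched, +5 (running total 28)
  crossover: matched, +6 (running total 34)
  trifurcation: matched, +6 (running total 40)
  ending: not matched, +0
Total score = 40
Threshold = 12; verdict = identification

40


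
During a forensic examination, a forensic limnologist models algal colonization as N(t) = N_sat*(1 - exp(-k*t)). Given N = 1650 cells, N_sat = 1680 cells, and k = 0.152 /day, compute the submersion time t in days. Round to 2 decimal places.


PMSI from diatom colonization curve:
N / N_sat = 1650 / 1680 = 0.982143
1 - N/N_sat = 0.017857
ln(1 - N/N_sat) = -4.02536
t = -ln(1 - N/N_sat) / k = -(-4.02536) / 0.152 = 26.48 days

26.48


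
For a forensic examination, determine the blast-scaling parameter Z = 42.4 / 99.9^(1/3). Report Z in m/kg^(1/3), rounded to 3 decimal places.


Scaled distance calculation:
W^(1/3) = 99.9^(1/3) = 4.640041
Z = R / W^(1/3) = 42.4 / 4.640041
Z = 9.138 m/kg^(1/3)

9.138


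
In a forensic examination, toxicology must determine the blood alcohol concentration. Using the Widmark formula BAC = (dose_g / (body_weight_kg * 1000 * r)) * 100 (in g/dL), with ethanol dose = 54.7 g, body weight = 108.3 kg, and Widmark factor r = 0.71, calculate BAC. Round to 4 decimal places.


Applying the Widmark formula:
BAC = (dose_g / (body_wt * 1000 * r)) * 100
Denominator = 108.3 * 1000 * 0.71 = 76893
BAC = (54.7 / 76893) * 100
BAC = 0.0711 g/dL

0.0711


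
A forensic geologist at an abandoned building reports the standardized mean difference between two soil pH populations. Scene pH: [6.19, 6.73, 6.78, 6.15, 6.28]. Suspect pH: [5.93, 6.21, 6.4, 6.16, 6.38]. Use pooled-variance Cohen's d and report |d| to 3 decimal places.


Pooled-variance Cohen's d for soil pH comparison:
Scene mean = 32.13 / 5 = 6.426
Suspect mean = 31.08 / 5 = 6.216
Scene sample variance s_s^2 = 0.09273
Suspect sample variance s_c^2 = 0.03643
Pooled variance = ((n_s-1)*s_s^2 + (n_c-1)*s_c^2) / (n_s + n_c - 2) = 0.06458
Pooled SD = sqrt(0.06458) = 0.254126
Mean difference = 0.21
|d| = |0.21| / 0.254126 = 0.826

0.826


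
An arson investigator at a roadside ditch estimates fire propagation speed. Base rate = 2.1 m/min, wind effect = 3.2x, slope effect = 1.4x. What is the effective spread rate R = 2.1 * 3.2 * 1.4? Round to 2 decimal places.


Fire spread rate calculation:
R = R0 * wind_factor * slope_factor
= 2.1 * 3.2 * 1.4
= 6.72 * 1.4
= 9.41 m/min

9.41


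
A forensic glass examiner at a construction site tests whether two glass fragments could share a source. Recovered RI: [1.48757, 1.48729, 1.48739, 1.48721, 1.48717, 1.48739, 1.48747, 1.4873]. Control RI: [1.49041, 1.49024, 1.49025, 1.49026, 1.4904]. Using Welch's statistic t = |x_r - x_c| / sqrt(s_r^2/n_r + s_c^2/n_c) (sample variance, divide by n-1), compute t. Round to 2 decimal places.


Welch's t-criterion for glass RI comparison:
Recovered mean = sum / n_r = 11.89879 / 8 = 1.4873487
Control mean = sum / n_c = 7.45156 / 5 = 1.490312
Recovered sample variance s_r^2 = 1.77268e-08
Control sample variance s_c^2 = 7.27e-09
Welch SE (unpooled) = sqrt(s_r^2/n_r + s_c^2/n_c) = sqrt(2.21585e-09 + 1.454e-09) = sqrt(3.66985e-09) = 6.05793e-05
|mean_r - mean_c| = 0.00296325
t = 0.00296325 / 6.05793e-05 = 48.92

48.92


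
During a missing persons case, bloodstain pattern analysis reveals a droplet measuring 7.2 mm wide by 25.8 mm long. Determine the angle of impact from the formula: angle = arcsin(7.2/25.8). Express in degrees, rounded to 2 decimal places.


Blood spatter impact angle calculation:
width / length = 7.2 / 25.8 = 0.27907
angle = arcsin(0.27907)
angle = 16.20 degrees

16.20


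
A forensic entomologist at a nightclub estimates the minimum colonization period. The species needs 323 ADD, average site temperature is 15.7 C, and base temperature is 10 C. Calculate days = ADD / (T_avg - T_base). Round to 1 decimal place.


Insect development time:
Effective temperature = avg_temp - T_base = 15.7 - 10 = 5.7 C
Days = ADD / effective_temp = 323 / 5.7 = 56.7 days

56.7


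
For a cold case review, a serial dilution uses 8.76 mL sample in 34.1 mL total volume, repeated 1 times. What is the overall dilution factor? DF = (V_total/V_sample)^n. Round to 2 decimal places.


Dilution factor calculation:
Single dilution = V_total / V_sample = 34.1 / 8.76 ≈ 3.892694
Number of dilutions = 1
Total DF = (34.1 / 8.76)^1 (full precision, rounded at the end) = 3.89

3.89


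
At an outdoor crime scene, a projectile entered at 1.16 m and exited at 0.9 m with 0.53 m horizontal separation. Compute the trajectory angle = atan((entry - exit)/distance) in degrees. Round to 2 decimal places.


Bullet trajectory angle:
Height difference = 1.16 - 0.9 = 0.26 m
angle = atan(0.26 / 0.53)
angle = atan(0.490566)
angle = 26.13 degrees

26.13


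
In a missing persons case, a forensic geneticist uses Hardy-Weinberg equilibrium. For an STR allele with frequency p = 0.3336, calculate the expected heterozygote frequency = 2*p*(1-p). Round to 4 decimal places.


Hardy-Weinberg heterozygote frequency:
q = 1 - p = 1 - 0.3336 = 0.6664
2pq = 2 * 0.3336 * 0.6664 = 0.4446

0.4446


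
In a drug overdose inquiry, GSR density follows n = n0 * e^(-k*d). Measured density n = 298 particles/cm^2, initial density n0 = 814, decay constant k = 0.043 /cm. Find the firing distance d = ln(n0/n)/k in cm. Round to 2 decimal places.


GSR distance calculation:
n0/n = 814 / 298 = 2.731544
ln(n0/n) = 1.004867
d = 1.004867 / 0.043 = 23.37 cm

23.37


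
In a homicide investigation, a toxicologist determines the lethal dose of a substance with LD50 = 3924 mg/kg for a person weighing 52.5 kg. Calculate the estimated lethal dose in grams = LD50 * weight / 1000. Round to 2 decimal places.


Lethal dose calculation:
Lethal dose = LD50 * body_weight / 1000
= 3924 * 52.5 / 1000
= 206010 / 1000
= 206.01 g

206.01


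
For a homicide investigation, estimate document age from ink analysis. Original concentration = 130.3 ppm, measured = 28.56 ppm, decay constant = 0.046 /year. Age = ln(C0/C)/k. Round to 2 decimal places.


Document age estimation:
C0/C = 130.3 / 28.56 = 4.562325
ln(C0/C) = 1.517832
t = 1.517832 / 0.046 = 33.00 years

33.00


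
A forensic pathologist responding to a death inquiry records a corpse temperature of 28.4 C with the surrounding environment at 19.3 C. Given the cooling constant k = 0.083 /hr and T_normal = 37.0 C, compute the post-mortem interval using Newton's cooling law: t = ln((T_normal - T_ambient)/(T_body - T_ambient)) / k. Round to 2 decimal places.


Using Newton's law of cooling:
t = ln((T_normal - T_ambient) / (T_body - T_ambient)) / k
T_normal - T_ambient = 17.7
T_body - T_ambient = 9.1
Ratio = 1.945055
ln(ratio) = 0.66529
t = 0.66529 / 0.083 = 8.02 hours

8.02


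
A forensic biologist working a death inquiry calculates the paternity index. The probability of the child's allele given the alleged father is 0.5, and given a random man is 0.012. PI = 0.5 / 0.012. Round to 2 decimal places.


Paternity Index calculation:
PI = P(allele|father) / P(allele|random)
PI = 0.5 / 0.012
PI = 41.67

41.67


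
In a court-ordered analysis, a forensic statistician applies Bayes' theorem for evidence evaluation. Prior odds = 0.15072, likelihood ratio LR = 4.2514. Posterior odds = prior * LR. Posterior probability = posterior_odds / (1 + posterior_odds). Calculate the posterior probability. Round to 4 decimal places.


Bayesian evidence evaluation:
Posterior odds = prior_odds * LR = 0.15072 * 4.2514 = 0.640771
Posterior probability = posterior_odds / (1 + posterior_odds)
= 0.640771 / (1 + 0.640771)
= 0.640771 / 1.640771
= 0.3905

0.3905


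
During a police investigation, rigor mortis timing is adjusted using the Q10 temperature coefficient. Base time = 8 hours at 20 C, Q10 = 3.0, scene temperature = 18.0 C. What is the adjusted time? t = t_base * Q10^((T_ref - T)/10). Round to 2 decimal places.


Rigor mortis time adjustment:
Exponent = (T_ref - T_actual) / 10 = (20 - 18.0) / 10 = 0.2
Q10 factor = 3.0^0.2 = 1.24573
t_adjusted = 8 * 1.24573 = 9.97 hours

9.97


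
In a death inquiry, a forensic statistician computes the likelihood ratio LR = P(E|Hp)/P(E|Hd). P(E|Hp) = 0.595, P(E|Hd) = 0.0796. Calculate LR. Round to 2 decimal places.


Likelihood ratio calculation:
LR = P(E|Hp) / P(E|Hd)
LR = 0.595 / 0.0796
LR = 7.47

7.47


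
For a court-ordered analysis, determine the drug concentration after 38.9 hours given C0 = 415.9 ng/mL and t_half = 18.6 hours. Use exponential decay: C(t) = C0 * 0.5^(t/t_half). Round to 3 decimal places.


Drug concentration decay:
Number of half-lives = t / t_half = 38.9 / 18.6 = 2.091398
Decay factor = 0.5^2.091398 = 0.23465319
C(t) = 415.9 * 0.23465319 = 97.592 ng/mL

97.592


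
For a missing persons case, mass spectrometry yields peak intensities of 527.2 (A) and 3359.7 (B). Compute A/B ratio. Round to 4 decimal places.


Spectral peak ratio:
Peak A = 527.2 counts
Peak B = 3359.7 counts
Ratio = 527.2 / 3359.7 = 0.1569

0.1569


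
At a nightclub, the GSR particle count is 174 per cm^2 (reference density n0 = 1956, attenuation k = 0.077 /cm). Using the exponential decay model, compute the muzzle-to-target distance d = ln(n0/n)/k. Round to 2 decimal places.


GSR distance calculation:
n0/n = 1956 / 174 = 11.241379
ln(n0/n) = 2.419602
d = 2.419602 / 0.077 = 31.42 cm

31.42


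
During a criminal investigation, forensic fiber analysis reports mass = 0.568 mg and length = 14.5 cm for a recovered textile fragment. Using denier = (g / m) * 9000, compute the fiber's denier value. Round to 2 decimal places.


Denier calculation:
Mass in grams = 0.568 mg / 1000 = 0.000568 g
Length in meters = 14.5 cm / 100 = 0.145 m
Linear density = mass / length = 0.000568 / 0.145 = 0.00391724 g/m
Denier = (g/m) * 9000 = 0.00391724 * 9000 = 35.26

35.26


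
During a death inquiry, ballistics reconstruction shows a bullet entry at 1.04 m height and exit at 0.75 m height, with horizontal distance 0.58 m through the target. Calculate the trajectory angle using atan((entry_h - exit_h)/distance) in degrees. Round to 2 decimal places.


Bullet trajectory angle:
Height difference = 1.04 - 0.75 = 0.29 m
angle = atan(0.29 / 0.58)
angle = atan(0.5)
angle = 26.57 degrees

26.57


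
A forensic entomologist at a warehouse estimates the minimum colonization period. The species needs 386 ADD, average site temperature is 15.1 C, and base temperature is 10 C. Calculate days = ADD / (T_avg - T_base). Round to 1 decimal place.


Insect development time:
Effective temperature = avg_temp - T_base = 15.1 - 10 = 5.1 C
Days = ADD / effective_temp = 386 / 5.1 = 75.7 days

75.7


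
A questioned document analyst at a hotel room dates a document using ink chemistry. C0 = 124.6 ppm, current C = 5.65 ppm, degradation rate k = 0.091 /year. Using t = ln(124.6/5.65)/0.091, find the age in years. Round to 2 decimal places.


Document age estimation:
C0/C = 124.6 / 5.65 = 22.053097
ln(C0/C) = 3.093453
t = 3.093453 / 0.091 = 33.99 years

33.99


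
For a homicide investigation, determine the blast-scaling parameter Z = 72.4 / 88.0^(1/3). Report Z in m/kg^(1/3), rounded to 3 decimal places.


Scaled distance calculation:
W^(1/3) = 88.0^(1/3) = 4.44796
Z = R / W^(1/3) = 72.4 / 4.44796
Z = 16.277 m/kg^(1/3)

16.277


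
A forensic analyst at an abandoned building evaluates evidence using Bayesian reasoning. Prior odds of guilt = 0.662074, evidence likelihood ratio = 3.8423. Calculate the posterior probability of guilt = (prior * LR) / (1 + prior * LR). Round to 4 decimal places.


Bayesian evidence evaluation:
Posterior odds = prior_odds * LR = 0.662074 * 3.8423 = 2.543887
Posterior probability = posterior_odds / (1 + posterior_odds)
= 2.543887 / (1 + 2.543887)
= 2.543887 / 3.543887
= 0.7178

0.7178


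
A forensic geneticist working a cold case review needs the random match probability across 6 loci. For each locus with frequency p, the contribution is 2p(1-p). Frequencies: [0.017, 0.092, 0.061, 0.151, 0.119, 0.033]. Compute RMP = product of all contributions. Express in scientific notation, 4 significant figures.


Computing RMP for 6 loci:
Locus 1: 2 * 0.017 * 0.983 = 0.033422
Locus 2: 2 * 0.092 * 0.908 = 0.167072
Locus 3: 2 * 0.061 * 0.939 = 0.114558
Locus 4: 2 * 0.151 * 0.849 = 0.256398
Locus 5: 2 * 0.119 * 0.881 = 0.209678
Locus 6: 2 * 0.033 * 0.967 = 0.063822
RMP = 2.195e-06

2.195e-06


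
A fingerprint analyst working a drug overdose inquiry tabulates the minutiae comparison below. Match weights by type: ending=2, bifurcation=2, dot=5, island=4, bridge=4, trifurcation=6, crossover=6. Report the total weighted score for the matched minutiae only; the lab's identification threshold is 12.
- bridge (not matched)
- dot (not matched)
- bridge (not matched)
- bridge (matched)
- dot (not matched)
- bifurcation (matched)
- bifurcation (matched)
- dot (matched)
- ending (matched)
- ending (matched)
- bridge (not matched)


Weighted minutiae match score:
  bridge: not matched, +0
  dot: not matched, +0
  bridge: not matched, +0
  bridge: matched, +4 (running total 4)
  dot: not matched, +0
  bifurcation: matched, +2 (running total 6)
  bifurcation: matched, +2 (running total 8)
  dot: matched, +5 (running total 13)
  ending: matched, +2 (running total 15)
  ending: matched, +2 (running total 17)
  bridge: not matched, +0
Total score = 17
Threshold = 12; verdict = identification

17


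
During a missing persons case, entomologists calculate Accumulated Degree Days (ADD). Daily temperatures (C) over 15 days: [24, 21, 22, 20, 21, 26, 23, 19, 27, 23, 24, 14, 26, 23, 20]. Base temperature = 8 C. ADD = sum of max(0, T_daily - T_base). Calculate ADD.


Computing ADD day by day:
Day 1: max(0, 24 - 8) = 16
Day 2: max(0, 21 - 8) = 13
Day 3: max(0, 22 - 8) = 14
Day 4: max(0, 20 - 8) = 12
Day 5: max(0, 21 - 8) = 13
Day 6: max(0, 26 - 8) = 18
Day 7: max(0, 23 - 8) = 15
Day 8: max(0, 19 - 8) = 11
Day 9: max(0, 27 - 8) = 19
Day 10: max(0, 23 - 8) = 15
Day 11: max(0, 24 - 8) = 16
Day 12: max(0, 14 - 8) = 6
Day 13: max(0, 26 - 8) = 18
Day 14: max(0, 23 - 8) = 15
Day 15: max(0, 20 - 8) = 12
Total ADD = 213

213


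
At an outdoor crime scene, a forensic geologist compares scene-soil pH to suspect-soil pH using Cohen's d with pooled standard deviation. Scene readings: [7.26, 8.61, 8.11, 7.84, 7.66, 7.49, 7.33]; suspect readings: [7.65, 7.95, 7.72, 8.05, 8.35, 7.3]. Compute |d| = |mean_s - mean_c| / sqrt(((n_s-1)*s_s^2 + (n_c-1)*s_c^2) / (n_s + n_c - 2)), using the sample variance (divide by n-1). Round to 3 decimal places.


Pooled-variance Cohen's d for soil pH comparison:
Scene mean = 54.3 / 7 = 7.757143
Suspect mean = 47.02 / 6 = 7.836667
Scene sample variance s_s^2 = 0.22819
Suspect sample variance s_c^2 = 0.131667
Pooled variance = ((n_s-1)*s_s^2 + (n_c-1)*s_c^2) / (n_s + n_c - 2) = 0.184316
Pooled SD = sqrt(0.184316) = 0.42932
Mean difference = -0.079524
|d| = |-0.079524| / 0.42932 = 0.185

0.185


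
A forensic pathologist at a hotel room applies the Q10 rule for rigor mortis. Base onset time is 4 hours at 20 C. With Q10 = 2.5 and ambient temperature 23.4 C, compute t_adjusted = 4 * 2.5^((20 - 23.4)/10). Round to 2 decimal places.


Rigor mortis time adjustment:
Exponent = (T_ref - T_actual) / 10 = (20 - 23.4) / 10 = -0.34
Q10 factor = 2.5^-0.34 = 0.73232
t_adjusted = 4 * 0.73232 = 2.93 hours

2.93


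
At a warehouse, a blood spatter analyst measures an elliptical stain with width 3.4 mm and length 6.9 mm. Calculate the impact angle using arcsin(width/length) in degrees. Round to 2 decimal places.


Blood spatter impact angle calculation:
width / length = 3.4 / 6.9 = 0.492754
angle = arcsin(0.492754)
angle = 29.52 degrees

29.52


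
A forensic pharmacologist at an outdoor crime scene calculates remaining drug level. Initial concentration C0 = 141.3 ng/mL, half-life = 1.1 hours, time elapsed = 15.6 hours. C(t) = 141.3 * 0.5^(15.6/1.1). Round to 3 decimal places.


Drug concentration decay:
Number of half-lives = t / t_half = 15.6 / 1.1 = 14.181818
Decay factor = 0.5^14.181818 = 0.00005381
C(t) = 141.3 * 0.00005381 = 0.008 ng/mL

0.008


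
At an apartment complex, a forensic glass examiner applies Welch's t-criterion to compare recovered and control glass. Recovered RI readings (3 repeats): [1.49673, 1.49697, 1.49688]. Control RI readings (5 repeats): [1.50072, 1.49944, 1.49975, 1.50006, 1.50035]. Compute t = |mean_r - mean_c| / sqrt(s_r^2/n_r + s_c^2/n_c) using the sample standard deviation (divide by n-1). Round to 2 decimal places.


Welch's t-criterion for glass RI comparison:
Recovered mean = sum / n_r = 4.49058 / 3 = 1.49686
Control mean = sum / n_c = 7.50032 / 5 = 1.500064
Recovered sample variance s_r^2 = 1.47e-08
Control sample variance s_c^2 = 2.5003e-07
Welch SE (unpooled) = sqrt(s_r^2/n_r + s_c^2/n_c) = sqrt(4.9e-09 + 5.0006e-08) = sqrt(5.4906e-08) = 0.00023432
|mean_r - mean_c| = 0.003204
t = 0.003204 / 0.00023432 = 13.67

13.67


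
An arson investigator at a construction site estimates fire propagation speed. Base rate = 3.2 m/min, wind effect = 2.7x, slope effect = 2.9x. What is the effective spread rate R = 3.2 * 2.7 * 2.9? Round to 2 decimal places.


Fire spread rate calculation:
R = R0 * wind_factor * slope_factor
= 3.2 * 2.7 * 2.9
= 8.64 * 2.9
= 25.06 m/min

25.06


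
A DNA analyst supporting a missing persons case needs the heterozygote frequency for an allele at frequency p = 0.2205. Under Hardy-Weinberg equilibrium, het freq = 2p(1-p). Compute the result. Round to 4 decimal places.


Hardy-Weinberg heterozygote frequency:
q = 1 - p = 1 - 0.2205 = 0.7795
2pq = 2 * 0.2205 * 0.7795 = 0.3438

0.3438


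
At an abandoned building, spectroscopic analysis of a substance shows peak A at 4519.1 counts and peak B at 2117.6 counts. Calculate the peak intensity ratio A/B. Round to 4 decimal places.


Spectral peak ratio:
Peak A = 4519.1 counts
Peak B = 2117.6 counts
Ratio = 4519.1 / 2117.6 = 2.1341

2.1341


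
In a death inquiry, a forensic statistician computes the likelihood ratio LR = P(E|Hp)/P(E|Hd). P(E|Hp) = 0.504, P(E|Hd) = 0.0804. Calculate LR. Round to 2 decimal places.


Likelihood ratio calculation:
LR = P(E|Hp) / P(E|Hd)
LR = 0.504 / 0.0804
LR = 6.27

6.27


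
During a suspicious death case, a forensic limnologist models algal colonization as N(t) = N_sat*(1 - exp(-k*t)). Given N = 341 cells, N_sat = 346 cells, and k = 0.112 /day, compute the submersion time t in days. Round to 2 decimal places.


PMSI from diatom colonization curve:
N / N_sat = 341 / 346 = 0.985549
1 - N/N_sat = 0.014451
ln(1 - N/N_sat) = -4.236992
t = -ln(1 - N/N_sat) / k = -(-4.236992) / 0.112 = 37.83 days

37.83


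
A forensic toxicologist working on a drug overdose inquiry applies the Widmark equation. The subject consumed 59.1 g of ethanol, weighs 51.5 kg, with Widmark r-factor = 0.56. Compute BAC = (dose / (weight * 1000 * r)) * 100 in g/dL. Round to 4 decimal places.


Applying the Widmark formula:
BAC = (dose_g / (body_wt * 1000 * r)) * 100
Denominator = 51.5 * 1000 * 0.56 = 28840
BAC = (59.1 / 28840) * 100
BAC = 0.2049 g/dL

0.2049


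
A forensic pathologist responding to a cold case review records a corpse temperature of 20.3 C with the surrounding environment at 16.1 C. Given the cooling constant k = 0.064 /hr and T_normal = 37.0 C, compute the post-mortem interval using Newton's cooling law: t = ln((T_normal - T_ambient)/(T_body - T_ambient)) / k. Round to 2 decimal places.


Using Newton's law of cooling:
t = ln((T_normal - T_ambient) / (T_body - T_ambient)) / k
T_normal - T_ambient = 20.9
T_body - T_ambient = 4.2
Ratio = 4.97619
ln(ratio) = 1.604665
t = 1.604665 / 0.064 = 25.07 hours

25.07


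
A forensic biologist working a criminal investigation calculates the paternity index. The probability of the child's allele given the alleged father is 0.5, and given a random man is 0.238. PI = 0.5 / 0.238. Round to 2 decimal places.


Paternity Index calculation:
PI = P(allele|father) / P(allele|random)
PI = 0.5 / 0.238
PI = 2.10

2.10


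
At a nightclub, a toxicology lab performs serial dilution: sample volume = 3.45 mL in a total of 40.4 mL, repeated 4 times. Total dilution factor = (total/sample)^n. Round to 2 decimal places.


Dilution factor calculation:
Single dilution = V_total / V_sample = 40.4 / 3.45 ≈ 11.710145
Number of dilutions = 4
Total DF = (40.4 / 3.45)^4 (full precision, rounded at the end) = 18803.95

18803.95


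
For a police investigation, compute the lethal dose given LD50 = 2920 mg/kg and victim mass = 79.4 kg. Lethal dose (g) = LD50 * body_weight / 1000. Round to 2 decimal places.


Lethal dose calculation:
Lethal dose = LD50 * body_weight / 1000
= 2920 * 79.4 / 1000
= 231848 / 1000
= 231.85 g

231.85


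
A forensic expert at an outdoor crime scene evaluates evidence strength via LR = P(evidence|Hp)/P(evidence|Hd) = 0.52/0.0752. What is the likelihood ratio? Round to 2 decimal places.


Likelihood ratio calculation:
LR = P(E|Hp) / P(E|Hd)
LR = 0.52 / 0.0752
LR = 6.91

6.91


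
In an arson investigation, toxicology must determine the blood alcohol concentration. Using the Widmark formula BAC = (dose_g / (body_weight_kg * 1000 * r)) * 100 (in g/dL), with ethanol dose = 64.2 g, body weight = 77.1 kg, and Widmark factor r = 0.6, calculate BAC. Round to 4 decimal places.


Applying the Widmark formula:
BAC = (dose_g / (body_wt * 1000 * r)) * 100
Denominator = 77.1 * 1000 * 0.6 = 46260
BAC = (64.2 / 46260) * 100
BAC = 0.1388 g/dL

0.1388


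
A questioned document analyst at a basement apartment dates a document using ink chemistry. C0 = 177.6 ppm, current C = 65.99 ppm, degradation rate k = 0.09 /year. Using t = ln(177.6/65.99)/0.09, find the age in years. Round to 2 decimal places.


Document age estimation:
C0/C = 177.6 / 65.99 = 2.691317
ln(C0/C) = 0.990031
t = 0.990031 / 0.09 = 11.00 years

11.00


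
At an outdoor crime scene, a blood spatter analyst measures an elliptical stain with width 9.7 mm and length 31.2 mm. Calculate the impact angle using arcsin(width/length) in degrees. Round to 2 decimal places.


Blood spatter impact angle calculation:
width / length = 9.7 / 31.2 = 0.310897
angle = arcsin(0.310897)
angle = 18.11 degrees

18.11


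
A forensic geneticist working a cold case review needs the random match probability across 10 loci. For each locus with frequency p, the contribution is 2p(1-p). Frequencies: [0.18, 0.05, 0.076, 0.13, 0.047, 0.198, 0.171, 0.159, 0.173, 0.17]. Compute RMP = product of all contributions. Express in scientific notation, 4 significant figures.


Computing RMP for 10 loci:
Locus 1: 2 * 0.18 * 0.82 = 0.2952
Locus 2: 2 * 0.05 * 0.95 = 0.095
Locus 3: 2 * 0.076 * 0.924 = 0.140448
Locus 4: 2 * 0.13 * 0.87 = 0.2262
Locus 5: 2 * 0.047 * 0.953 = 0.089582
Locus 6: 2 * 0.198 * 0.802 = 0.317592
Locus 7: 2 * 0.171 * 0.829 = 0.283518
Locus 8: 2 * 0.159 * 0.841 = 0.267438
Locus 9: 2 * 0.173 * 0.827 = 0.286142
Locus 10: 2 * 0.17 * 0.83 = 0.2822
RMP = 1.552e-07

1.552e-07


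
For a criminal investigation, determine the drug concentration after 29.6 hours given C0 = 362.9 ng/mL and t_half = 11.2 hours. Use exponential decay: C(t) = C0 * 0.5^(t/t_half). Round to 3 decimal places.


Drug concentration decay:
Number of half-lives = t / t_half = 29.6 / 11.2 = 2.642857
Decay factor = 0.5^2.642857 = 0.16011085
C(t) = 362.9 * 0.16011085 = 58.104 ng/mL

58.104


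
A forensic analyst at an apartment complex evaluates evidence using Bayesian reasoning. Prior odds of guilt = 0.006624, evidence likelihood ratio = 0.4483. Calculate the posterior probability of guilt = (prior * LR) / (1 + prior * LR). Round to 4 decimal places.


Bayesian evidence evaluation:
Posterior odds = prior_odds * LR = 0.006624 * 0.4483 = 0.002969539
Posterior probability = posterior_odds / (1 + posterior_odds)
= 0.002969539 / (1 + 0.002969539)
= 0.002969539 / 1.002969539
= 0.0030

0.0030


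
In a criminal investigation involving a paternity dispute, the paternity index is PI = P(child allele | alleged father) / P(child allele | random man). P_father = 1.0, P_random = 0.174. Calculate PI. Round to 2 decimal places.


Paternity Index calculation:
PI = P(allele|father) / P(allele|random)
PI = 1.0 / 0.174
PI = 5.75

5.75


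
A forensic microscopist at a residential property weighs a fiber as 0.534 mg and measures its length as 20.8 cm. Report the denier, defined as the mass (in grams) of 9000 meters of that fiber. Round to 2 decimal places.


Denier calculation:
Mass in grams = 0.534 mg / 1000 = 0.000534 g
Length in meters = 20.8 cm / 100 = 0.208 m
Linear density = mass / length = 0.000534 / 0.208 = 0.00256731 g/m
Denier = (g/m) * 9000 = 0.00256731 * 9000 = 23.11

23.11


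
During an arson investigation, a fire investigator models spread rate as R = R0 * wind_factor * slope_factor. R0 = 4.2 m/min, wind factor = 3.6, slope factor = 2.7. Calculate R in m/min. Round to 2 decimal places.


Fire spread rate calculation:
R = R0 * wind_factor * slope_factor
= 4.2 * 3.6 * 2.7
= 15.12 * 2.7
= 40.82 m/min

40.82


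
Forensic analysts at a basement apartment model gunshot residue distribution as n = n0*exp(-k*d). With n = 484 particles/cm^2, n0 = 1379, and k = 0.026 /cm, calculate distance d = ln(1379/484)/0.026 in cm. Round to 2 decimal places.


GSR distance calculation:
n0/n = 1379 / 484 = 2.849174
ln(n0/n) = 1.047029
d = 1.047029 / 0.026 = 40.27 cm

40.27


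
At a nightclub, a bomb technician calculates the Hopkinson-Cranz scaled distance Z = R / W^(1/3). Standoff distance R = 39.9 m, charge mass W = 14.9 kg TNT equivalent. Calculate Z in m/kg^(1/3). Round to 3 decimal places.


Scaled distance calculation:
W^(1/3) = 14.9^(1/3) = 2.460719
Z = R / W^(1/3) = 39.9 / 2.460719
Z = 16.215 m/kg^(1/3)

16.215


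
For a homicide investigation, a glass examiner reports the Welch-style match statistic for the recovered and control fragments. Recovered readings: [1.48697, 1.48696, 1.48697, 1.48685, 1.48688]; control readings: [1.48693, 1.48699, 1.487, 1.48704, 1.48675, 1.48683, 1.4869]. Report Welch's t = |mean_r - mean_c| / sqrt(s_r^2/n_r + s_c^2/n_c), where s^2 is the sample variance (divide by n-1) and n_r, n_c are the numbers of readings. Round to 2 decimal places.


Welch's t-criterion for glass RI comparison:
Recovered mean = sum / n_r = 7.43463 / 5 = 1.486926
Control mean = sum / n_c = 10.40844 / 7 = 1.48692
Recovered sample variance s_r^2 = 3.23e-09
Control sample variance s_c^2 = 1.05333e-08
Welch SE (unpooled) = sqrt(s_r^2/n_r + s_c^2/n_c) = sqrt(6.46e-10 + 1.50476e-09) = sqrt(2.15076e-09) = 4.63763e-05
|mean_r - mean_c| = 6e-06
t = 6e-06 / 4.63763e-05 = 0.13

0.13


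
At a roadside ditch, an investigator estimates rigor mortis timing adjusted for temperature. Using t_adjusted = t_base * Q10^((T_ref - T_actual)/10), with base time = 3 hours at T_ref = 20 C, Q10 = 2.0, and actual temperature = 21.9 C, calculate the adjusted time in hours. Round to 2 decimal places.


Rigor mortis time adjustment:
Exponent = (T_ref - T_actual) / 10 = (20 - 21.9) / 10 = -0.19
Q10 factor = 2.0^-0.19 = 0.87661
t_adjusted = 3 * 0.87661 = 2.63 hours

2.63


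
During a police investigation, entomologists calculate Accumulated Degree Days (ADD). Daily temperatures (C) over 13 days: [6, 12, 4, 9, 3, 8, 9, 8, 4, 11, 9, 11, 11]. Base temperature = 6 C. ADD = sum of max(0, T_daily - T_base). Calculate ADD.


Computing ADD day by day:
Day 1: max(0, 6 - 6) = 0
Day 2: max(0, 12 - 6) = 6
Day 3: max(0, 4 - 6) = 0
Day 4: max(0, 9 - 6) = 3
Day 5: max(0, 3 - 6) = 0
Day 6: max(0, 8 - 6) = 2
Day 7: max(0, 9 - 6) = 3
Day 8: max(0, 8 - 6) = 2
Day 9: max(0, 4 - 6) = 0
Day 10: max(0, 11 - 6) = 5
Day 11: max(0, 9 - 6) = 3
Day 12: max(0, 11 - 6) = 5
Day 13: max(0, 11 - 6) = 5
Total ADD = 34

34


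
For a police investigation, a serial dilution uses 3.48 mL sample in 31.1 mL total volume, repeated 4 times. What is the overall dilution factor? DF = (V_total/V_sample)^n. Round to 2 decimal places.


Dilution factor calculation:
Single dilution = V_total / V_sample = 31.1 / 3.48 ≈ 8.936782
Number of dilutions = 4
Total DF = (31.1 / 3.48)^4 (full precision, rounded at the end) = 6378.59

6378.59


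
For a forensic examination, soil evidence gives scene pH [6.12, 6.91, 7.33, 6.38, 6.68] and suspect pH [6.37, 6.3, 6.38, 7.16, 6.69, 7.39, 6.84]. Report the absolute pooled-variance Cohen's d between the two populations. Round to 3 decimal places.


Pooled-variance Cohen's d for soil pH comparison:
Scene mean = 33.42 / 5 = 6.684
Suspect mean = 47.13 / 7 = 6.732857
Scene sample variance s_s^2 = 0.21973
Suspect sample variance s_c^2 = 0.178524
Pooled variance = ((n_s-1)*s_s^2 + (n_c-1)*s_c^2) / (n_s + n_c - 2) = 0.195006
Pooled SD = sqrt(0.195006) = 0.441595
Mean difference = -0.048857
|d| = |-0.048857| / 0.441595 = 0.111

0.111


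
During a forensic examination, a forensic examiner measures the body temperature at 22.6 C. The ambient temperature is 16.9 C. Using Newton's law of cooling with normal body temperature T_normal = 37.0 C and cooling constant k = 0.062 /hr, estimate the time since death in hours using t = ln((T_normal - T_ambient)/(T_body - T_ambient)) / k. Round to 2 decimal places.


Using Newton's law of cooling:
t = ln((T_normal - T_ambient) / (T_body - T_ambient)) / k
T_normal - T_ambient = 20.1
T_body - T_ambient = 5.7
Ratio = 3.526316
ln(ratio) = 1.260254
t = 1.260254 / 0.062 = 20.33 hours

20.33
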